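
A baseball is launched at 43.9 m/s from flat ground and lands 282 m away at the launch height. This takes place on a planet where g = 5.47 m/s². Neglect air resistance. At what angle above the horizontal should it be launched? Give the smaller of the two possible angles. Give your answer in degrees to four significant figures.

From R = (v₀²/g) sin 2θ: sin 2θ = 5.47 × 282 / 1927.2 = 0.8004.
2θ = 53.17° or 180° − 53.17° = 126.8°, so θ = 26.58° or 63.42°.
The smaller angle is 26.58°.

26.58°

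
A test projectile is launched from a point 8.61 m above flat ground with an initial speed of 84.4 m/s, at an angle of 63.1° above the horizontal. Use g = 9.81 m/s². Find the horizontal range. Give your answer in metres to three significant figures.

Resolve: vₓ = 84.40 cos 63.1° = 38.19 m/s and v_y0 = 84.40 sin 63.1° = 75.27 m/s.
Vertical motion (up positive, ground at y = 0): 4.905 t² − (75.27) t − 8.61 = 0, so t = (75.27 + √(75.27² + 2·9.81·8.61)) / 9.81 = (75.27 + 76.38) / 9.81 = 15.46 s.
Horizontal distance: R = vₓ t = 38.19 × 15.46 = 590.3 m.

590 m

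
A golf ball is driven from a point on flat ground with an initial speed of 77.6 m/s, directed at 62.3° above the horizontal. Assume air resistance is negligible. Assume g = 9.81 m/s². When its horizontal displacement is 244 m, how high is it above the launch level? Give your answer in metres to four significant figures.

vₓ = 77.60 cos 62.3° = 36.07 m/s; v_y0 = 77.60 sin 62.3° = 68.71 m/s.
x = vₓ t ⇒ t = 244/36.07 = 6.764 s.
Height: y = v_y0 t − ½ g t² = 68.71 × 6.764 − 4.905 × 6.764² = 464.8 − 224.4 = 240.3 m.

240.3 m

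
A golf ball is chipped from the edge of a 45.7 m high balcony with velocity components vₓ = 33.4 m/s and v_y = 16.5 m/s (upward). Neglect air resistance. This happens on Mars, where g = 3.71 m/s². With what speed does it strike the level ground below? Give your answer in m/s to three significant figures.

The projectile lands when y = 45.7 + (16.50) t − ½·3.71·t² = 0. Positive root: t = (16.50 + √(16.50² + 2·3.71·45.7)) / 3.71 = (16.50 + 24.73) / 3.71 = 11.11 s.
Vertical velocity at impact: v_y = v_y0 − g t = 16.50 − 3.71 × 11.11 = −24.73 m/s.
Speed: |v| = √(vₓ² + v_y²) = √(33.40² + 24.73²) = 41.56 m/s.

41.6 m/s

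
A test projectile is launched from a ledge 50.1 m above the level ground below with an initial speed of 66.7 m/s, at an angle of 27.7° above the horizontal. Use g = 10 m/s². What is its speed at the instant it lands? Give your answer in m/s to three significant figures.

73.8 m/s

Resolve: vₓ = 66.70 cos 27.7° = 59.06 m/s and v_y0 = 66.70 sin 27.7° = 31.00 m/s.
With up positive and y = 0 at the ground: y(t) = 50.1 + (31.00) t − 5.000 t². Setting y = 0 and taking the positive root: t = [31.00 + √(31.00² + 2·10.0·50.1)] / 10.0 = (31.00 + 44.31) / 10.0 = 7.531 s.
Vertical velocity at impact: v_y = v_y0 − g t = 31.00 − 10.0 × 7.531 = −44.31 m/s.
Speed: |v| = √(vₓ² + v_y²) = √(59.06² + 44.31²) = 73.83 m/s.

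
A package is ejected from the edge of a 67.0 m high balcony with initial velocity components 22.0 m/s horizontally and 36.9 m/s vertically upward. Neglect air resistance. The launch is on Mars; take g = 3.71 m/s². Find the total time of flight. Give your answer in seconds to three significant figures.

With up positive and y = 0 at the ground: y(t) = 67.0 + (36.90) t − 1.855 t². Setting y = 0 and taking the positive root: t = [36.90 + √(36.90² + 2·3.71·67.0)] / 3.71 = (36.90 + 43.11) / 3.71 = 21.57 s.

21.6 s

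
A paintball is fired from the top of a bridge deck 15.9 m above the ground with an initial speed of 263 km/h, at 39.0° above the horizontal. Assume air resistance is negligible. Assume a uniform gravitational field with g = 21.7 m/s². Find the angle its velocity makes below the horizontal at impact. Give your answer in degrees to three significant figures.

43.0°

Convert: 263 km/h = 263/3.6 = 73.06 m/s.
Components: vₓ = 73.06 cos 39.0° = 56.77 m/s, v_y0 = 73.06 sin 39.0° = 45.98 m/s.
Vertical motion (up positive, ground at y = 0): 10.85 t² − (45.98) t − 15.9 = 0, so t = (45.98 + √(45.98² + 2·21.7·15.9)) / 21.7 = (45.98 + 52.95) / 21.7 = 4.559 s.
At impact: v_y = v_y0 − g t = −52.95 m/s; vₓ = 56.77 m/s.
Angle below horizontal: arctan(|v_y|/vₓ) = arctan(52.95/56.77) = 43.00°.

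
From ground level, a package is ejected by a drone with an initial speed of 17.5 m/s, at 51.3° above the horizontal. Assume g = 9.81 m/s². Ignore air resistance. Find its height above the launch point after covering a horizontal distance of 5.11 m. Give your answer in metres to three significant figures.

5.31 m

vₓ = 17.50 cos 51.3° = 10.94 m/s; v_y0 = 17.50 sin 51.3° = 13.66 m/s.
At x = 5.11 m, t = x/vₓ = 5.11/10.94 = 0.4670 s.
Height: y = v_y0 t − ½ g t² = 13.66 × 0.4670 − 4.905 × 0.4670² = 6.378 − 1.070 = 5.309 m.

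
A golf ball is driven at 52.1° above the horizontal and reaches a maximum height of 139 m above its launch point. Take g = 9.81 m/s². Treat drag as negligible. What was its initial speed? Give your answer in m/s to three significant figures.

66.2 m/s

At the peak v_y = 0, so v_y0 = √(2gH) = √(2 × 9.81 × 139) = 52.22 m/s.
v_y0 = v₀ sin θ ⇒ v₀ = 52.22 / sin 52.1° = 66.18 m/s.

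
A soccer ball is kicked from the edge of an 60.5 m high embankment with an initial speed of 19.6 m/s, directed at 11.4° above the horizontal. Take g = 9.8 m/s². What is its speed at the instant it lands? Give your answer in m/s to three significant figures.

Horizontal component vₓ = 19.60 cos 11.4° = 19.21 m/s; vertical v_y0 = 19.60 sin 11.4° = 3.874 m/s.
Vertical motion (up positive, ground at y = 0): 4.900 t² − (3.874) t − 60.5 = 0, so t = (3.874 + √(3.874² + 2·9.80·60.5)) / 9.80 = (3.874 + 34.65) / 9.80 = 3.931 s.
Vertical velocity at impact: v_y = v_y0 − g t = 3.874 − 9.80 × 3.931 = −34.65 m/s.
Speed: |v| = √(vₓ² + v_y²) = √(19.21² + 34.65²) = 39.62 m/s.

39.6 m/s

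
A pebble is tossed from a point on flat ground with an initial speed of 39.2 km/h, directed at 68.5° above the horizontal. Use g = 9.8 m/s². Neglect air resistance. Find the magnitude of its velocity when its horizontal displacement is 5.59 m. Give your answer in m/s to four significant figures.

Convert: 39.2 km/h = 39.2/3.6 = 10.89 m/s.
vₓ = 10.89 cos 68.5° = 3.991 m/s; v_y0 = 10.89 sin 68.5° = 10.13 m/s.
At x = 5.59 m, t = x/vₓ = 5.59/3.991 = 1.401 s.
Vertical velocity there: v_y = v_y0 − g t = 10.13 − 9.80 × 1.401 = −3.596 m/s.
Speed: √(vₓ² + v_y²) = √(3.991² + 3.596²) = 5.372 m/s.

5.372 m/s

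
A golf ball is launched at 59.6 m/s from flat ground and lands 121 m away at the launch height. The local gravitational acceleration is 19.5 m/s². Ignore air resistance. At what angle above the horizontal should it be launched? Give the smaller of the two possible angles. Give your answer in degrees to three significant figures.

20.8°

R = v₀² sin 2θ / g gives sin 2θ = gR/v₀² = 19.5·121/59.6² = 0.6642.
2θ = 41.62° or 180° − 41.62° = 138.4°, so θ = 20.81° or 69.19°.
The smaller angle is 20.81°.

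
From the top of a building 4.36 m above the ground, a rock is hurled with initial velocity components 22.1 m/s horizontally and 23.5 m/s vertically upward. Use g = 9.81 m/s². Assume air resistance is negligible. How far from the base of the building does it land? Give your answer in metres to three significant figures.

110 m

The projectile lands when y = 4.36 + (23.50) t − ½·9.81·t² = 0. Positive root: t = (23.50 + √(23.50² + 2·9.81·4.36)) / 9.81 = (23.50 + 25.25) / 9.81 = 4.970 s.
Horizontal distance: R = vₓ t = 22.10 × 4.970 = 109.8 m.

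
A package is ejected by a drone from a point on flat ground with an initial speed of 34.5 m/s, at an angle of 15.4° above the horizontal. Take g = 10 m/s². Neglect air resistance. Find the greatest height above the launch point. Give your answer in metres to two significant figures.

4.2 m

Resolve: vₓ = 34.50 cos 15.4° = 33.26 m/s and v_y0 = 34.50 sin 15.4° = 9.162 m/s.
Peak height H = v_y0² / (2g) = 83.936 / 20.00 = 4.197 m.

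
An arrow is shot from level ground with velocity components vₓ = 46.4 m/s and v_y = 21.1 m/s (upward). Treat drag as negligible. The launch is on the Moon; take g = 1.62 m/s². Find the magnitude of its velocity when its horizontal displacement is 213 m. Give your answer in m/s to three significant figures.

At x = 213 m, t = x/vₓ = 213/46.40 = 4.591 s.
Vertical velocity there: v_y = v_y0 − g t = 21.10 − 1.62 × 4.591 = 13.66 m/s.
Speed: √(vₓ² + v_y²) = √(46.40² + 13.66²) = 48.37 m/s.

48.4 m/s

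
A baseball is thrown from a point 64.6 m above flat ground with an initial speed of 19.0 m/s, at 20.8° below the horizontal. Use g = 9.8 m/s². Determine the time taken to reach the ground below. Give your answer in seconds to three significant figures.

3.01 s

Horizontal component vₓ = 19.00 cos 20.8° = 17.76 m/s; vertical v_y0 = −6.747 m/s (downward).
The projectile lands when y = 64.6 + (−6.747) t − ½·9.80·t² = 0. Positive root: t = (−6.747 + √(6.747² + 2·9.80·64.6)) / 9.80 = (−6.747 + 36.22) / 9.80 = 3.007 s.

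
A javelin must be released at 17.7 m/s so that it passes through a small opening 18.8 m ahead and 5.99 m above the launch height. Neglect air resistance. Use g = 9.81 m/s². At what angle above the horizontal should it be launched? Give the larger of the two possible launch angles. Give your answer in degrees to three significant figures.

Trajectory: y = x tanθ − g x² (1 + tan²θ)/(2v₀²). With x = 18.8, y = 5.99, v₀ = 17.7, g = 9.81:
5.534 tan²θ − 18.8 tanθ + (11.52) = 0.
tanθ = [18.8 ± √(18.8² − 4 × 5.534 × (11.52))] / (2 × 5.534) = (18.8 ± 9.918) / 11.07, giving tanθ = 0.8025 or 2.595.
θ = 38.75° or 68.92°; the larger is 68.92°.

68.9°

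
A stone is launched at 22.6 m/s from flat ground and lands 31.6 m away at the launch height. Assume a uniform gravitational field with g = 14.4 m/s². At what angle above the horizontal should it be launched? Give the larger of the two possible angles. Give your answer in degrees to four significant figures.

58.51°

R = v₀² sin 2θ / g gives sin 2θ = gR/v₀² = 14.4·31.6/22.6² = 0.8909.
2θ = 62.99° or 180° − 62.99° = 117.0°, so θ = 31.49° or 58.51°.
The larger angle is 58.51°.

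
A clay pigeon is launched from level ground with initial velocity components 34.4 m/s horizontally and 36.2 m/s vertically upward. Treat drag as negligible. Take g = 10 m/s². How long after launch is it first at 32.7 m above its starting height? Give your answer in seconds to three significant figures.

Height y(t) = 36.20 t − 5.000 t² = 32.7 gives 5.000 t² − 36.20 t + 32.7 = 0.
Quadratic formula: t = (36.20 ± √656.44) / 10.0 = (36.20 ± 25.62) / 10.0 → t = 1.058 s or 6.182 s.
The first (ascending) time is 1.058 s.

1.06 s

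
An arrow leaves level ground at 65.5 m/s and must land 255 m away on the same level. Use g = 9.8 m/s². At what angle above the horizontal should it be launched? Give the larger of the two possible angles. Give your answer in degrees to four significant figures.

From R = (v₀²/g) sin 2θ: sin 2θ = 9.80 × 255 / 4290.2 = 0.5825.
2θ = 35.63° or 180° − 35.63° = 144.4°, so θ = 17.81° or 72.19°.
The larger angle is 72.19°.

72.19°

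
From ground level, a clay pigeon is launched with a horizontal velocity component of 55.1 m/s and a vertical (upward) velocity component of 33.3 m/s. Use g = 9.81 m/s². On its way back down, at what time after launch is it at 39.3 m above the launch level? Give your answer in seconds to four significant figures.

Height y(t) = 33.30 t − 4.905 t² = 39.3 gives 4.905 t² − 33.30 t + 39.3 = 0.
Quadratic formula: t = (33.30 ± √337.82) / 9.81 = (33.30 ± 18.38) / 9.81 → t = 1.521 s or 5.268 s.
The descending-branch root is 5.268 s.

5.268 s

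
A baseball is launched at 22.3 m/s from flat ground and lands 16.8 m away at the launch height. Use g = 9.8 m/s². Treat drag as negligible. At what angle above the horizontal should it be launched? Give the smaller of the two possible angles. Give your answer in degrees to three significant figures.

9.67°

Level-ground range R = v₀² sin(2θ)/g ⇒ sin(2θ) = gR/v₀² = 9.80 × 16.8 / 22.3² = 0.3311.
2θ = 19.33° or 180° − 19.33° = 160.7°, so θ = 9.667° or 80.33°.
The smaller angle is 9.667°.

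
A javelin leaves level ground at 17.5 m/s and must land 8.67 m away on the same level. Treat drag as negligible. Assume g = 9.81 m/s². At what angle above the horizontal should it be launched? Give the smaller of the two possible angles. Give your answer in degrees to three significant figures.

8.06°

From R = (v₀²/g) sin 2θ: sin 2θ = 9.81 × 8.67 / 306.25 = 0.2777.
2θ = 16.12° or 180° − 16.12° = 163.9°, so θ = 8.062° or 81.94°.
The smaller angle is 8.062°.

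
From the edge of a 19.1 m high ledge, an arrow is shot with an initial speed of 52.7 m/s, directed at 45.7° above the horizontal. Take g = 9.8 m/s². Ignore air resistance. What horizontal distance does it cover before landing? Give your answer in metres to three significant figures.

Horizontal component vₓ = 52.70 cos 45.7° = 36.81 m/s; vertical v_y0 = 52.70 sin 45.7° = 37.72 m/s.
The projectile lands when y = 19.1 + (37.72) t − ½·9.80·t² = 0. Positive root: t = (37.72 + √(37.72² + 2·9.80·19.1)) / 9.80 = (37.72 + 42.39) / 9.80 = 8.174 s.
Horizontal distance: R = vₓ t = 36.81 × 8.174 = 300.9 m.

301 m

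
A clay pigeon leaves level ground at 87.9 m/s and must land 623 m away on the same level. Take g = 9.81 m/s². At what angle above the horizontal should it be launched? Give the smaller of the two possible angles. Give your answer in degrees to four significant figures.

26.14°

Level-ground range R = v₀² sin(2θ)/g ⇒ sin(2θ) = gR/v₀² = 9.81 × 623 / 87.9² = 0.7910.
2θ = 52.28° or 180° − 52.28° = 127.7°, so θ = 26.14° or 63.86°.
The smaller angle is 26.14°.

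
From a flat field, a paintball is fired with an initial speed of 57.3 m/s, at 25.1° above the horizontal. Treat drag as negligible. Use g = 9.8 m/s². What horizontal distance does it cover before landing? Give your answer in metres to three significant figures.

257 m

Horizontal component vₓ = 57.30 cos 25.1° = 51.89 m/s; vertical v_y0 = 57.30 sin 25.1° = 24.31 m/s.
Flight time T = 2 v_y0 / g = 4.961 s.
Horizontal distance R = vₓ T = 51.89 × 4.961 = 257.4 m.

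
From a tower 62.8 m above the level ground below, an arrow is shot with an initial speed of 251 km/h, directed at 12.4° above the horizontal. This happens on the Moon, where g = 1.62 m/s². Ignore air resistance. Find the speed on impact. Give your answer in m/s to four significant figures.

71.17 m/s

Convert: 251 km/h = 251/3.6 = 69.72 m/s.
vₓ = 69.72 cos 12.4° = 68.10 m/s; v_y0 = 69.72 sin 12.4° = 14.97 m/s.
Vertical motion (up positive, ground at y = 0): 0.8100 t² − (14.97) t − 62.8 = 0, so t = (14.97 + √(14.97² + 2·1.62·62.8)) / 1.62 = (14.97 + 20.68) / 1.62 = 22.01 s.
Vertical velocity at impact: v_y = v_y0 − g t = 14.97 − 1.62 × 22.01 = −20.68 m/s.
Speed: |v| = √(vₓ² + v_y²) = √(68.10² + 20.68²) = 71.17 m/s.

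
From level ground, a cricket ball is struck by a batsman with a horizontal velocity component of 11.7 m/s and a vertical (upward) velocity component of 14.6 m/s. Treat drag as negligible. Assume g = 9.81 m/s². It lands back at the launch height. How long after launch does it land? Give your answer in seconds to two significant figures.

Landing at launch height ⇒ T = 2 v_y0 / g = 2 × 14.60 / 9.81 = 2.977 s.

3.0 s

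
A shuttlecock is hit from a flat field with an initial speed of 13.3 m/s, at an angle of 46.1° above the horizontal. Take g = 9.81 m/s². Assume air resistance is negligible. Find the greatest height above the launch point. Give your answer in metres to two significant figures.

4.7 m

Horizontal component vₓ = 13.30 cos 46.1° = 9.222 m/s; vertical v_y0 = 13.30 sin 46.1° = 9.583 m/s.
Maximum height: H = v_y0² / (2g) = 9.583² / (2 × 9.81) = 4.681 m.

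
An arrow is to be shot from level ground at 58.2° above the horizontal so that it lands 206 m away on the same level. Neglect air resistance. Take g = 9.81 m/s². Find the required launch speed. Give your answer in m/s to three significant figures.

47.5 m/s

From R = (v₀² / g) sin 2θ: v₀ = √(gR / sin 2θ).
v₀ = √(9.81 × 206 / sin 116.4°) = √(2021 / 0.8957) = √2256.1 = 47.50 m/s.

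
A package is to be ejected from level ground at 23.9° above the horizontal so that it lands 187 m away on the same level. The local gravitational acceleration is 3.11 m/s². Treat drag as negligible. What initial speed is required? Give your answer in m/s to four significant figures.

28.02 m/s

On level ground R = v₀² sin 2θ / g ⇒ v₀ = √(gR / sin 2θ).
v₀ = √(3.11 × 187 / sin 47.80°) = √(581.6 / 0.7408) = √785.05 = 28.02 m/s.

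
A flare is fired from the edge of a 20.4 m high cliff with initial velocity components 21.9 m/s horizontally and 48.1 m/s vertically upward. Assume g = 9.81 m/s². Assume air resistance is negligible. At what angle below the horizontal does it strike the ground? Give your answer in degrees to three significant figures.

67.2°

The projectile lands when y = 20.4 + (48.10) t − ½·9.81·t² = 0. Positive root: t = (48.10 + √(48.10² + 2·9.81·20.4)) / 9.81 = (48.10 + 52.09) / 9.81 = 10.21 s.
At impact: v_y = v_y0 − g t = −52.09 m/s; vₓ = 21.90 m/s.
Angle below horizontal: arctan(|v_y|/vₓ) = arctan(52.09/21.90) = 67.20°.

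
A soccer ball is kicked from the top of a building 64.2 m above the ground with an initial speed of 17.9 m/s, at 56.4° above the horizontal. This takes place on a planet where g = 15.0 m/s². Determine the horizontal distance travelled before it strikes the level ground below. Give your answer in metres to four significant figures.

Components: vₓ = 17.90 cos 56.4° = 9.906 m/s, v_y0 = 17.90 sin 56.4° = 14.91 m/s.
Vertical motion (up positive, ground at y = 0): 7.500 t² − (14.91) t − 64.2 = 0, so t = (14.91 + √(14.91² + 2·15.0·64.2)) / 15.0 = (14.91 + 46.35) / 15.0 = 4.084 s.
Horizontal distance: R = vₓ t = 9.906 × 4.084 = 40.45 m.

40.45 m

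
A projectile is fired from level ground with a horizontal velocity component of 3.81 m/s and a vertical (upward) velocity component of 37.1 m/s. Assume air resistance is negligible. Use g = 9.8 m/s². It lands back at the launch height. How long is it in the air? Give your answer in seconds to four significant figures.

Landing at launch height ⇒ T = 2 v_y0 / g = 2 × 37.10 / 9.80 = 7.571 s.

7.571 s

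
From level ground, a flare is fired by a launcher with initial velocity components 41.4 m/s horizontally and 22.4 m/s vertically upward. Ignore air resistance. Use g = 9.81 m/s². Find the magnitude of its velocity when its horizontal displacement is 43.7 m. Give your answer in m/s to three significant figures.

Time to reach x = 43.7 m: t = x/vₓ = 43.7/41.40 = 1.056 s.
Vertical velocity there: v_y = v_y0 − g t = 22.40 − 9.81 × 1.056 = 12.04 m/s.
Speed: √(vₓ² + v_y²) = √(41.40² + 12.04²) = 43.12 m/s.

43.1 m/s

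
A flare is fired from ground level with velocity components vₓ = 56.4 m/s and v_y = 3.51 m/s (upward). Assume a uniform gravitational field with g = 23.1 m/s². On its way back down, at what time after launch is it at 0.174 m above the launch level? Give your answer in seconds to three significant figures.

0.242 s

Set y = v_y0 t − ½ g t² = 0.174: 11.55 t² − 3.510 t + 0.174 = 0.
Quadratic formula: t = (3.510 ± √4.2813) / 23.1 = (3.510 ± 2.069) / 23.1 → t = 0.06238 s or 0.2415 s.
The descending-branch root is 0.2415 s.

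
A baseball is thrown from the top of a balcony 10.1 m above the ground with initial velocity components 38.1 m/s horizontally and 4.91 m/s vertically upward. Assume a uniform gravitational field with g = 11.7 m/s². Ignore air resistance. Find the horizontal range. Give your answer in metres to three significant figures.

The projectile lands when y = 10.1 + (4.910) t − ½·11.7·t² = 0. Positive root: t = (4.910 + √(4.910² + 2·11.7·10.1)) / 11.7 = (4.910 + 16.14) / 11.7 = 1.799 s.
Horizontal distance: R = vₓ t = 38.10 × 1.799 = 68.54 m.

68.5 m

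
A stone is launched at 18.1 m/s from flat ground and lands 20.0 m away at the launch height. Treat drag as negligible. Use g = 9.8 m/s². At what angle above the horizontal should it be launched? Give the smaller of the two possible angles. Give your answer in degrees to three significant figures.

R = v₀² sin 2θ / g gives sin 2θ = gR/v₀² = 9.80·20.0/18.1² = 0.5983.
2θ = 36.75° or 180° − 36.75° = 143.3°, so θ = 18.37° or 71.63°.
The smaller angle is 18.37°.

18.4°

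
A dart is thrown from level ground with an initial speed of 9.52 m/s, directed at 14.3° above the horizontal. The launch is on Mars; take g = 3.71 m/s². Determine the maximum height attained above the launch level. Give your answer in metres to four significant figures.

Horizontal component vₓ = 9.520 cos 14.3° = 9.225 m/s; vertical v_y0 = 9.520 sin 14.3° = 2.351 m/s.
Maximum height: H = v_y0² / (2g) = 2.351² / (2 × 3.71) = 0.7452 m.

0.7452 m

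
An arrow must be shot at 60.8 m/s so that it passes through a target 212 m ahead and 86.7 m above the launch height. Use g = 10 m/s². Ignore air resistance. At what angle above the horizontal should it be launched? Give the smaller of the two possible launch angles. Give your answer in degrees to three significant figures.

Trajectory: y = x tanθ − g x² (1 + tan²θ)/(2v₀²). With x = 212, y = 86.7, v₀ = 60.8, g = 10.0:
60.79 tan²θ − 212 tanθ + (147.5) = 0.
tanθ = [212 ± √(212² − 4 × 60.79 × (147.5))] / (2 × 60.79) = (212 ± 95.29) / 121.6, giving tanθ = 0.9599 or 2.527.
θ = 43.83° or 68.41°; the smaller is 43.83°.

43.8°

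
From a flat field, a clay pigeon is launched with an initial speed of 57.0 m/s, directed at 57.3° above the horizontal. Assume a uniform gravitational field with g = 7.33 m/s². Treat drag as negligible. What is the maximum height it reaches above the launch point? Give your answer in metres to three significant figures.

157 m

Horizontal component vₓ = 57.00 cos 57.3° = 30.79 m/s; vertical v_y0 = 57.00 sin 57.3° = 47.97 m/s.
At the apex v_y = 0, so H = v_y0²/(2g) = 47.97²/14.66 = 156.9 m.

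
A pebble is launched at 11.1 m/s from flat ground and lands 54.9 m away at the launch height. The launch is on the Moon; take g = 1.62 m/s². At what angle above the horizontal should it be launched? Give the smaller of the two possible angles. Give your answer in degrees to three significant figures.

R = v₀² sin 2θ / g gives sin 2θ = gR/v₀² = 1.62·54.9/11.1² = 0.7218.
2θ = 46.21° or 180° − 46.21° = 133.8°, so θ = 23.10° or 66.90°.
The smaller angle is 23.10°.

23.1°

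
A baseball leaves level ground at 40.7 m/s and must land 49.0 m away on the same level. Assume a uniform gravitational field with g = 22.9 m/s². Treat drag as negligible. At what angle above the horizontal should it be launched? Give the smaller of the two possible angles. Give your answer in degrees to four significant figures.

21.32°

R = v₀² sin 2θ / g gives sin 2θ = gR/v₀² = 22.9·49.0/40.7² = 0.6774.
2θ = 42.64° or 180° − 42.64° = 137.4°, so θ = 21.32° or 68.68°.
The smaller angle is 21.32°.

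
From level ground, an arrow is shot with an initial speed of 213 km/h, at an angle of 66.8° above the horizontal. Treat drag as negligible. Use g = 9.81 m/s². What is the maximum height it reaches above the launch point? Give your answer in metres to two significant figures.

150 m

Convert: 213 km/h = 213/3.6 = 59.17 m/s.
vₓ = 59.17 cos 66.8° = 23.31 m/s; v_y0 = 59.17 sin 66.8° = 54.38 m/s.
Peak height H = v_y0² / (2g) = 2957.4 / 19.62 = 150.7 m.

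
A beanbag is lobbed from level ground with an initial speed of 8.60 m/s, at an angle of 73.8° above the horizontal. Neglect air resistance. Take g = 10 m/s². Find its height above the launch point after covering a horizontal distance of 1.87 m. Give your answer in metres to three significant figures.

vₓ = 8.600 cos 73.8° = 2.399 m/s; v_y0 = 8.600 sin 73.8° = 8.259 m/s.
At x = 1.87 m, t = x/vₓ = 1.87/2.399 = 0.7794 s.
Height: y = v_y0 t − ½ g t² = 8.259 × 0.7794 − 5.000 × 0.7794² = 6.437 − 3.037 = 3.399 m.

3.40 m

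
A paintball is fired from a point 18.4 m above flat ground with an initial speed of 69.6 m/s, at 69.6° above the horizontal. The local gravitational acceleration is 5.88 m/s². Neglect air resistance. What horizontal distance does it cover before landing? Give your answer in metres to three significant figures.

545 m

vₓ = 69.60 cos 69.6° = 24.26 m/s; v_y0 = 69.60 sin 69.6° = 65.23 m/s.
Vertical motion (up positive, ground at y = 0): 2.940 t² − (65.23) t − 18.4 = 0, so t = (65.23 + √(65.23² + 2·5.88·18.4)) / 5.88 = (65.23 + 66.87) / 5.88 = 22.47 s.
Horizontal distance: R = vₓ t = 24.26 × 22.47 = 545.1 m.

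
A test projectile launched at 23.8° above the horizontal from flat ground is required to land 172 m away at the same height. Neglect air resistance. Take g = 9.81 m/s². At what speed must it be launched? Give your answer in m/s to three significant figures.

From R = (v₀² / g) sin 2θ: v₀ = √(gR / sin 2θ).
v₀ = √(9.81 × 172 / sin 47.60°) = √(1687 / 0.7385) = √2284.9 = 47.80 m/s.

47.8 m/s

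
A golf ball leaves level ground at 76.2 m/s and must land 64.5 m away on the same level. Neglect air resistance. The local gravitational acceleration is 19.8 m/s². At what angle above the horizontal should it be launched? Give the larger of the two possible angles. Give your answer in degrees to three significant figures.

83.6°

Level-ground range R = v₀² sin(2θ)/g ⇒ sin(2θ) = gR/v₀² = 19.8 × 64.5 / 76.2² = 0.2199.
2θ = 12.71° or 180° − 12.71° = 167.3°, so θ = 6.353° or 83.65°.
The larger angle is 83.65°.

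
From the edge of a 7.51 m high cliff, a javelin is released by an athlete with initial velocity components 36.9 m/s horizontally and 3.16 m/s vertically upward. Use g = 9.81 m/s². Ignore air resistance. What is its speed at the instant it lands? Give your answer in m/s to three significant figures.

39.0 m/s

Vertical motion (up positive, ground at y = 0): 4.905 t² − (3.160) t − 7.51 = 0, so t = (3.160 + √(3.160² + 2·9.81·7.51)) / 9.81 = (3.160 + 12.54) / 9.81 = 1.601 s.
Vertical velocity at impact: v_y = v_y0 − g t = 3.160 − 9.81 × 1.601 = −12.54 m/s.
Speed: |v| = √(vₓ² + v_y²) = √(36.90² + 12.54²) = 38.97 m/s.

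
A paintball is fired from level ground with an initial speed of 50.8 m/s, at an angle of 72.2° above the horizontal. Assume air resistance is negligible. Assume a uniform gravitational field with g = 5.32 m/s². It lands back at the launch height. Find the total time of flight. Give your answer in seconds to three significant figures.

18.2 s

Resolve: vₓ = 50.80 cos 72.2° = 15.53 m/s and v_y0 = 50.80 sin 72.2° = 48.37 m/s.
It returns to y = 0 when t = 2 v_y0 / g = 2(48.37)/5.32 = 18.18 s.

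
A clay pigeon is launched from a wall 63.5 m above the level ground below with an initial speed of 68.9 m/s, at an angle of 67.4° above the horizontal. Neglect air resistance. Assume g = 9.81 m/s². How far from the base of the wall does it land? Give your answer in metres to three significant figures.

Horizontal component vₓ = 68.90 cos 67.4° = 26.48 m/s; vertical v_y0 = 68.90 sin 67.4° = 63.61 m/s.
Vertical motion (up positive, ground at y = 0): 4.905 t² − (63.61) t − 63.5 = 0, so t = (63.61 + √(63.61² + 2·9.81·63.5)) / 9.81 = (63.61 + 72.75) / 9.81 = 13.90 s.
Horizontal distance: R = vₓ t = 26.48 × 13.90 = 368.0 m.

368 m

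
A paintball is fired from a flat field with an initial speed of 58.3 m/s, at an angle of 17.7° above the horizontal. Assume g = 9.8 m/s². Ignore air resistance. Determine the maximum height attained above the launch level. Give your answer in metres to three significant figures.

16.0 m

vₓ = 58.30 cos 17.7° = 55.54 m/s; v_y0 = 58.30 sin 17.7° = 17.73 m/s.
Peak height H = v_y0² / (2g) = 314.18 / 19.60 = 16.03 m.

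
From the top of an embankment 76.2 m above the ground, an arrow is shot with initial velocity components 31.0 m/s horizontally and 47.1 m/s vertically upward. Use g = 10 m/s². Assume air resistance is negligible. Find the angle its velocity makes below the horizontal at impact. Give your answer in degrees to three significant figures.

The projectile lands when y = 76.2 + (47.10) t − ½·10.0·t² = 0. Positive root: t = (47.10 + √(47.10² + 2·10.0·76.2)) / 10.0 = (47.10 + 61.18) / 10.0 = 10.83 s.
At impact: v_y = v_y0 − g t = −61.18 m/s; vₓ = 31.00 m/s.
Angle below horizontal: arctan(|v_y|/vₓ) = arctan(61.18/31.00) = 63.13°.

63.1°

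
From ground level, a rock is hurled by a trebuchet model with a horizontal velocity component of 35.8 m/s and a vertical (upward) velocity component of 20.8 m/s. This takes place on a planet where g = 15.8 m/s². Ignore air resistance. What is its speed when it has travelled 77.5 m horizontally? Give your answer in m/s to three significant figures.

38.2 m/s

Time to reach x = 77.5 m: t = x/vₓ = 77.5/35.80 = 2.165 s.
Vertical velocity there: v_y = v_y0 − g t = 20.80 − 15.8 × 2.165 = −13.40 m/s.
Speed: √(vₓ² + v_y²) = √(35.80² + 13.40²) = 38.23 m/s.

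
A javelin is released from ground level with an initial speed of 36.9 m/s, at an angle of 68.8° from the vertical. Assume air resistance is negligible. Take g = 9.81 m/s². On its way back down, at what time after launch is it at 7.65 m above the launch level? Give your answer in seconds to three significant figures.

1.90 s

Horizontal component vₓ = 36.90 sin 68.8° = 34.40 m/s; vertical v_y0 = 36.90 cos 68.8° = 13.34 m/s.
Set y = v_y0 t − ½ g t² = 7.65: 4.905 t² − 13.34 t + 7.65 = 0.
Quadratic formula: t = (13.34 ± √27.968) / 9.81 = (13.34 ± 5.288) / 9.81 → t = 0.8211 s or 1.899 s.
The descending-branch root is 1.899 s.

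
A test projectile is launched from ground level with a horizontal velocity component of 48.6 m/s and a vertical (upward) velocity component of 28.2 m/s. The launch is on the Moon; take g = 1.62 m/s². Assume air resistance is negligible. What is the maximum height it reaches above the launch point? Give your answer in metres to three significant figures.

245 m

Maximum height: H = v_y0² / (2g) = 28.20² / (2 × 1.62) = 245.4 m.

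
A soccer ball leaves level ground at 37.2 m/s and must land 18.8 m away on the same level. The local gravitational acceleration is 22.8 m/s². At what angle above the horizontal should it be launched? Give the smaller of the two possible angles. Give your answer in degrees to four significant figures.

From R = (v₀²/g) sin 2θ: sin 2θ = 22.8 × 18.8 / 1383.8 = 0.3097.
2θ = 18.04° or 180° − 18.04° = 162.0°, so θ = 9.022° or 80.98°.
The smaller angle is 9.022°.

9.022°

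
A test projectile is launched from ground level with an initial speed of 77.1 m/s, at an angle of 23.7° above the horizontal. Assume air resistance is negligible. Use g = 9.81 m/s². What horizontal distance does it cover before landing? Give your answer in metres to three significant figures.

446 m

Horizontal component vₓ = 77.10 cos 23.7° = 70.60 m/s; vertical v_y0 = 77.10 sin 23.7° = 30.99 m/s.
Time aloft: T = 2 v_y0 / g = 2 × 30.99 / 9.81 = 6.318 s.
Range: R = vₓ T = 70.60 × 6.318 = 446.0 m.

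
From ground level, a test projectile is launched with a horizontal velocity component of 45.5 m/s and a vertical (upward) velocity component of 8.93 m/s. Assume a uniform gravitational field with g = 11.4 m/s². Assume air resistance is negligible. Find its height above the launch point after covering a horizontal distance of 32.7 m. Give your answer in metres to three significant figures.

x = vₓ t ⇒ t = 32.7/45.50 = 0.7187 s.
Height: y = v_y0 t − ½ g t² = 8.930 × 0.7187 − 5.700 × 0.7187² = 6.418 − 2.944 = 3.474 m.

3.47 m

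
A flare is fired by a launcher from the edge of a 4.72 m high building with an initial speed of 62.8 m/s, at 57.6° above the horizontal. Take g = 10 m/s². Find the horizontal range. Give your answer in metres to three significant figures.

Resolve: vₓ = 62.80 cos 57.6° = 33.65 m/s and v_y0 = 62.80 sin 57.6° = 53.02 m/s.
With up positive and y = 0 at the ground: y(t) = 4.72 + (53.02) t − 5.000 t². Setting y = 0 and taking the positive root: t = [53.02 + √(53.02² + 2·10.0·4.72)] / 10.0 = (53.02 + 53.91) / 10.0 = 10.69 s.
Horizontal distance: R = vₓ t = 33.65 × 10.69 = 359.8 m.

360 m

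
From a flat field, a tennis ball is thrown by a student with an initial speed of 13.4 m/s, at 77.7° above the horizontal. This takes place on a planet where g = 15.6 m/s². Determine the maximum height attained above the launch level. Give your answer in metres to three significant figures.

Horizontal component vₓ = 13.40 cos 77.7° = 2.855 m/s; vertical v_y0 = 13.40 sin 77.7° = 13.09 m/s.
At the apex v_y = 0, so H = v_y0²/(2g) = 13.09²/31.20 = 5.494 m.

5.49 m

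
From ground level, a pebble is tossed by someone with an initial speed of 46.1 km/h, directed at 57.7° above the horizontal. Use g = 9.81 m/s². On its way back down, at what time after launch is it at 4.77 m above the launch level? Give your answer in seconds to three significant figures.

Convert: 46.1 km/h = 46.1/3.6 = 12.81 m/s.
Resolve: vₓ = 12.81 cos 57.7° = 6.843 m/s and v_y0 = 12.81 sin 57.7° = 10.82 m/s.
Height y(t) = 10.82 t − 4.905 t² = 4.77 gives 4.905 t² − 10.82 t + 4.77 = 0.
t = [10.82 ± √(10.82² − 2·9.81·4.77)] / 9.81 = (10.82 ± 4.855) / 9.81, so t = 0.6084 s or t = 1.598 s.
The descending-branch root is 1.598 s.

1.60 s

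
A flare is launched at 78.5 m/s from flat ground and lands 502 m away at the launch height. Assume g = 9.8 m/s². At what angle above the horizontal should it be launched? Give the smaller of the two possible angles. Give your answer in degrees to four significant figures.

From R = (v₀²/g) sin 2θ: sin 2θ = 9.80 × 502 / 6162.2 = 0.7983.
2θ = 52.97° or 180° − 52.97° = 127.0°, so θ = 26.49° or 63.51°.
The smaller angle is 26.49°.

26.49°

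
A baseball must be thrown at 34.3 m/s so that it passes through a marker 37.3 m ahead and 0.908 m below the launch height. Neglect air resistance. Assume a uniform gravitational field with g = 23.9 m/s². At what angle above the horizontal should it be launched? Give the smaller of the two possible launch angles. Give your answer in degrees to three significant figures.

22.9°

Trajectory: y = x tanθ − g x² (1 + tan²θ)/(2v₀²). With x = 37.3, y = −0.908, v₀ = 34.3, g = 23.9:
14.13 tan²θ − 37.3 tanθ + (13.22) = 0.
tanθ = [37.3 ± √(37.3² − 4 × 14.13 × (13.22))] / (2 × 14.13) = (37.3 ± 25.37) / 28.26, giving tanθ = 0.4220 or 2.217.
θ = 22.88° or 65.73°; the smaller is 22.88°.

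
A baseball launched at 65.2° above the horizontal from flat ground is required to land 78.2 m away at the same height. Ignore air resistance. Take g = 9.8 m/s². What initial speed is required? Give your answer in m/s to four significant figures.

31.72 m/s

On level ground R = v₀² sin 2θ / g ⇒ v₀ = √(gR / sin 2θ).
v₀ = √(9.80 × 78.2 / sin 130.4°) = √(766.4 / 0.7615) = √1006.3 = 31.72 m/s.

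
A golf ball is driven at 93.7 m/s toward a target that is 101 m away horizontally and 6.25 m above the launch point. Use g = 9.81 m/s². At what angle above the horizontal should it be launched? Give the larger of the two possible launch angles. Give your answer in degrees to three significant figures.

86.7°

Trajectory: y = x tanθ − g x² (1 + tan²θ)/(2v₀²). With x = 101, y = 6.25, v₀ = 93.7, g = 9.81:
5.699 tan²θ − 101 tanθ + (11.95) = 0.
tanθ = [101 ± √(101² − 4 × 5.699 × (11.95))] / (2 × 5.699) = (101 ± 99.64) / 11.40, giving tanθ = 0.1191 or 17.60.
θ = 6.792° or 86.75°; the larger is 86.75°.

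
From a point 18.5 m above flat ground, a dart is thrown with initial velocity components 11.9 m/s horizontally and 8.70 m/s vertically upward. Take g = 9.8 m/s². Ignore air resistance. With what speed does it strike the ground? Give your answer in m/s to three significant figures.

24.1 m/s

The projectile lands when y = 18.5 + (8.700) t − ½·9.80·t² = 0. Positive root: t = (8.700 + √(8.700² + 2·9.80·18.5)) / 9.80 = (8.700 + 20.94) / 9.80 = 3.024 s.
Vertical velocity at impact: v_y = v_y0 − g t = 8.700 − 9.80 × 3.024 = −20.94 m/s.
Speed: |v| = √(vₓ² + v_y²) = √(11.90² + 20.94²) = 24.08 m/s.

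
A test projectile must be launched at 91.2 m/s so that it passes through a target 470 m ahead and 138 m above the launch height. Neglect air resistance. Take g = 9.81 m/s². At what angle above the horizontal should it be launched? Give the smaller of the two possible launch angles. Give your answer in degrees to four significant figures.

35.41°

Trajectory: y = x tanθ − g x² (1 + tan²θ)/(2v₀²). With x = 470, y = 138, v₀ = 91.2, g = 9.81:
130.3 tan²θ − 470 tanθ + (268.3) = 0.
tanθ = [470 ± √(470² − 4 × 130.3 × (268.3))] / (2 × 130.3) = (470 ± 284.8) / 260.5, giving tanθ = 0.7108 or 2.897.
θ = 35.41° or 70.96°; the smaller is 35.41°.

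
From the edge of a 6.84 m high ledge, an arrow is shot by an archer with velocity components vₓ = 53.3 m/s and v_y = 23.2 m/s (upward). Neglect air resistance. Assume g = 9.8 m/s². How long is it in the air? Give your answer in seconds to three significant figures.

With up positive and y = 0 at the ground: y(t) = 6.84 + (23.20) t − 4.900 t². Setting y = 0 and taking the positive root: t = [23.20 + √(23.20² + 2·9.80·6.84)] / 9.80 = (23.20 + 25.93) / 9.80 = 5.013 s.

5.01 s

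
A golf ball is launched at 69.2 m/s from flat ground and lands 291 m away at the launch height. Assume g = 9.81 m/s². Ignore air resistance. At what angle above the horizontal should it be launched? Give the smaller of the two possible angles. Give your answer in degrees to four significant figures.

From R = (v₀²/g) sin 2θ: sin 2θ = 9.81 × 291 / 4788.6 = 0.5961.
2θ = 36.59° or 180° − 36.59° = 143.4°, so θ = 18.30° or 71.70°.
The smaller angle is 18.30°.

18.30°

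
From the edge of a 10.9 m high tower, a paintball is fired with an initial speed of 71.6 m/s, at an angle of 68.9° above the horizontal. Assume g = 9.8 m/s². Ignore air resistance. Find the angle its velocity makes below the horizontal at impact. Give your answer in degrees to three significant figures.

vₓ = 71.60 cos 68.9° = 25.78 m/s; v_y0 = 71.60 sin 68.9° = 66.80 m/s.
The projectile lands when y = 10.9 + (66.80) t − ½·9.80·t² = 0. Positive root: t = (66.80 + √(66.80² + 2·9.80·10.9)) / 9.80 = (66.80 + 68.38) / 9.80 = 13.79 s.
At impact: v_y = v_y0 − g t = −68.38 m/s; vₓ = 25.78 m/s.
Angle below horizontal: arctan(|v_y|/vₓ) = arctan(68.38/25.78) = 69.35°.

69.3°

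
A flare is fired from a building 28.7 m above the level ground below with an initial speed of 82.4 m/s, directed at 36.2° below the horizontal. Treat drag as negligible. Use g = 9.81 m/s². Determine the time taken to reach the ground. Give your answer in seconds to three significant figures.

Horizontal component vₓ = 82.40 cos 36.2° = 66.49 m/s; vertical v_y0 = −48.67 m/s (downward).
With up positive and y = 0 at the ground: y(t) = 28.7 + (−48.67) t − 4.905 t². Setting y = 0 and taking the positive root: t = [−48.67 + √(48.67² + 2·9.81·28.7)] / 9.81 = (−48.67 + 54.14) / 9.81 = 0.5583 s.

0.558 s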